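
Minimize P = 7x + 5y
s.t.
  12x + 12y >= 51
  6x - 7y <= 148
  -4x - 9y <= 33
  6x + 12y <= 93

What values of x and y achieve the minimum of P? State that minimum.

x = -7, y = 45/4, minimum P = 29/4

Feasible corners and P = 7x + 5y:
  (711/52, -245/26) → P = 2527/52
  (-7, 45/4) → P = 29/4
  (809/38, -55/19) → P = 5113/38

At the optimal vertex, 12x + 12y = 51 and 6x + 12y = 93.
Solving simultaneously gives x = -7, y = 45/4.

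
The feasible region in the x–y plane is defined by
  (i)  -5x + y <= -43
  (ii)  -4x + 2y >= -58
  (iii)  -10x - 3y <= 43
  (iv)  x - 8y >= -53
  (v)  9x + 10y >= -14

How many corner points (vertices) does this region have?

The feasible vertices (each the meet of two boundaries and inside every other half-plane) are:
  (397/39, 308/39)
  (416/59, -457/59)
  (19, 9)
  (276/29, -289/29)

4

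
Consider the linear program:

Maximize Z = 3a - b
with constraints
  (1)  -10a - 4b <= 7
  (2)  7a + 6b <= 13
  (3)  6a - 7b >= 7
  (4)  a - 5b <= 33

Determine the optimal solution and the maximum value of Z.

The optimum lies where 7a + 6b = 13 and a - 5b = 33.
Solving simultaneously gives a = 263/41, b = -218/41.

a = 263/41, b = -218/41, maximum Z = 1007/41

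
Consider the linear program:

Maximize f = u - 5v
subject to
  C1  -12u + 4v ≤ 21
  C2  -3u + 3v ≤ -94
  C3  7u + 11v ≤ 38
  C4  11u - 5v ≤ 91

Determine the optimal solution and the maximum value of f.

Corner points and f = u - 5v:
  (-439/24, -397/8) → f = 1379/6
  (-469/16, -1323/16) → f = 3073/8
  (-197/18, -761/18) → f = 1804/9

The optimum lies where -12u + 4v = 21 and 11u - 5v = 91.
Solving simultaneously gives u = -469/16, v = -1323/16.

u = -469/16, v = -1323/16, maximum f = 3073/8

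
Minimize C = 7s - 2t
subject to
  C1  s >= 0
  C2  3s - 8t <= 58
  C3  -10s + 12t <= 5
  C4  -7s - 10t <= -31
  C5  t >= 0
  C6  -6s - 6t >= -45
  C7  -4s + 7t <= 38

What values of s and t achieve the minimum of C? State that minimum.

s = 7/4, t = 15/8, minimum C = 17/2

Feasible corners and C = 7s - 2t:
  (7/4, 15/8) → C = 17/2
  (85/22, 40/11) → C = 435/22
  (31/7, 0) → C = 31
  (15/2, 0) → C = 105/2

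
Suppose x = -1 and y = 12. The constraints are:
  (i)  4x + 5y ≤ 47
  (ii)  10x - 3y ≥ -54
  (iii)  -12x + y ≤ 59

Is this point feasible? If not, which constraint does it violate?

not feasible — violates (i)

Constraint (i): 4x + 5y = 56, which is not ≤ 47. All other constraints are satisfied.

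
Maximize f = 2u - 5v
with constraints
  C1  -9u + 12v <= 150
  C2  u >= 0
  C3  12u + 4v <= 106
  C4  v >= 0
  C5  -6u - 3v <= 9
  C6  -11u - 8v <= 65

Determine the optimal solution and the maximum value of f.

u = 53/6, v = 0, maximum f = 53/3

Feasible corners and f = 2u - 5v:
  (0, 25/2) → f = -125/2
  (56/15, 153/10) → f = -2071/30
  (0, 0) → f = 0
  (53/6, 0) → f = 53/3

The binding constraints are 12u + 4v = 106 and v = 0.
Solving simultaneously gives u = 53/6, v = 0.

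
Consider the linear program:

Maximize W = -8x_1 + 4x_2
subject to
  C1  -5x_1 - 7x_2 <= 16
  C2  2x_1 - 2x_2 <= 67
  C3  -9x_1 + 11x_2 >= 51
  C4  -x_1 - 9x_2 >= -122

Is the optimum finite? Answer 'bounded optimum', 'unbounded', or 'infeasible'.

Extreme points and W = -8x_1 + 4x_2:
  (-533/118, 111/118) → W = 2354/59
  (-499/19, 313/19) → W = 276
  (883/92, 1149/92) → W = -617/23
The feasible region has finitely many vertices and no improving ray; the maximum is 276 at (-499/19, 313/19).

bounded optimum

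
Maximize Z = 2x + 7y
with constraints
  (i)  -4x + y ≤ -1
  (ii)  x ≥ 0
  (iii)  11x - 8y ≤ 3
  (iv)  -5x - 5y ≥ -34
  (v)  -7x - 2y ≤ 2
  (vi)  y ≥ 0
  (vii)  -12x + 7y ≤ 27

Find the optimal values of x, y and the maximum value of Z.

Feasible corners and Z = 2x + 7y:
  (39/25, 131/25) → Z = 199/5
  (1/4, 0) → Z = 1/2
  (287/95, 359/95) → Z = 3087/95
  (3/11, 0) → Z = 6/11

x = 39/25, y = 131/25, maximum Z = 199/5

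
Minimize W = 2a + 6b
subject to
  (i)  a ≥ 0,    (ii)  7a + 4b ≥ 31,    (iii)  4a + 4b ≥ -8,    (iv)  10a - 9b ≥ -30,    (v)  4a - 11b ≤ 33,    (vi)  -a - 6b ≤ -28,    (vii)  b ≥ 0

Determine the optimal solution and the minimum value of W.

a = 37/19, b = 165/38, minimum W = 569/19

Corner points and W = 2a + 6b:
  (159/103, 520/103) → W = 3438/103
  (37/19, 165/38) → W = 569/19
  (506/35, 79/35) → W = 1486/35
The feasible region is unbounded (it extends along (9, 10), (11, 4)), but W strictly increases along every unbounded feasible direction, so there is no improving ray and the minimum is attained at a vertex.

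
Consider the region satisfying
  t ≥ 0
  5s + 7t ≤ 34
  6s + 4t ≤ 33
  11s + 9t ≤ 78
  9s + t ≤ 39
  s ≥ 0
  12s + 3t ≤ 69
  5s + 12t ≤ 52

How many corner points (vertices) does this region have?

5

Intersecting each pair of boundary lines and keeping only the points that satisfy every inequality leaves:
  (13/3, 0)
  (0, 0)
  (239/58, 111/58)
  (44/25, 18/5)
  (0, 13/3)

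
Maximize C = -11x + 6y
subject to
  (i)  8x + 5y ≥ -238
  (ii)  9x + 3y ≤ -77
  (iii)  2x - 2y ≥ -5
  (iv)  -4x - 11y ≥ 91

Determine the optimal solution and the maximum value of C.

x = -501/26, y = -218/13, maximum C = 2895/26

Extreme points and C = -11x + 6y:
  (47/3, -218/3) → C = -1825/3
  (-501/26, -218/13) → C = 2895/26
  (-574/87, -511/87) → C = 112/3
  (-79/10, -27/5) → C = 109/2

At the optimal vertex, 8x + 5y = -238 and 2x - 2y = -5.
Solving simultaneously gives x = -501/26, y = -218/13.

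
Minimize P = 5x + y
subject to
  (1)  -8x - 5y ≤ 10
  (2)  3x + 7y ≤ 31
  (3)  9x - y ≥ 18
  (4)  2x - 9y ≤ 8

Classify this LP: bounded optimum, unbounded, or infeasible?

Extreme points and P = 5x + y:
  (157/66, 75/22) → P = 505/33
  (335/41, 38/41) → P = 1713/41
  (154/79, -36/79) → P = 734/79
The feasible region has finitely many vertices and no improving ray; the minimum is 734/79 at (154/79, -36/79).

bounded optimum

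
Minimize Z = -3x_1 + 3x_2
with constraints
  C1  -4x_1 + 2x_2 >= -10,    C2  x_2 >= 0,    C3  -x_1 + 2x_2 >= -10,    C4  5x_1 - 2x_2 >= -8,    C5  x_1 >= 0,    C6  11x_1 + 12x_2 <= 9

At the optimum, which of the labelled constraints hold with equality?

C2 and C6

Extreme points and Z = -3x_1 + 3x_2:
  (0, 0) → Z = 0
  (9/11, 0) → Z = -27/11
  (0, 3/4) → Z = 9/4

The minimum is at (9/11, 0). Substituting into each constraint, equality holds for C2 and C6; the remaining constraints have slack.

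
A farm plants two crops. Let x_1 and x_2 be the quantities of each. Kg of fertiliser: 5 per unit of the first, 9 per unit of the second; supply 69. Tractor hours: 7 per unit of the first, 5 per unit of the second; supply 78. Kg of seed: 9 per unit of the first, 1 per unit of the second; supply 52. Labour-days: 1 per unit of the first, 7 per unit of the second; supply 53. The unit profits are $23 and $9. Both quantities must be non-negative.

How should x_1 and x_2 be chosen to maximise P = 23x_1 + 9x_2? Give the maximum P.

x_1 = 21/4, x_2 = 19/4, maximum P = 327/2

Corner points and P = 23x_1 + 9x_2:
  (0, 0) → P = 0
  (0, 53/7) → P = 477/7
  (52/9, 0) → P = 1196/9
  (21/4, 19/4) → P = 327/2
  (3/13, 98/13) → P = 951/13

At the optimal vertex, 5x_1 + 9x_2 = 69 and 9x_1 + x_2 = 52.
Solving simultaneously gives x_1 = 21/4, x_2 = 19/4.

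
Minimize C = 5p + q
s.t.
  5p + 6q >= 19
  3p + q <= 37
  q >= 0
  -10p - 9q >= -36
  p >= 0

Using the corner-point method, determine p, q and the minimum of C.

Extreme points and C = 5p + q:
  (3, 2/3) → C = 47/3
  (0, 19/6) → C = 19/6
  (0, 4) → C = 4

The binding constraints are 5p + 6q = 19 and p = 0.
Solving simultaneously gives p = 0, q = 19/6.

p = 0, q = 19/6, minimum C = 19/6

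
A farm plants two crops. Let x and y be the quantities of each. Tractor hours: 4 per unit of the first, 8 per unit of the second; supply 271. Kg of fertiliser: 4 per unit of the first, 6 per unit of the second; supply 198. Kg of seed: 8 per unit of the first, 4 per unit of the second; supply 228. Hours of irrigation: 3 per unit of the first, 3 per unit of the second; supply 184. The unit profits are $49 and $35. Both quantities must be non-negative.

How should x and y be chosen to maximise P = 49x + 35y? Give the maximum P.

x = 18, y = 21, maximum P = 1617

Feasible corners and P = 49x + 35y:
  (0, 0) → P = 0
  (0, 33) → P = 1155
  (57/2, 0) → P = 2793/2
  (18, 21) → P = 1617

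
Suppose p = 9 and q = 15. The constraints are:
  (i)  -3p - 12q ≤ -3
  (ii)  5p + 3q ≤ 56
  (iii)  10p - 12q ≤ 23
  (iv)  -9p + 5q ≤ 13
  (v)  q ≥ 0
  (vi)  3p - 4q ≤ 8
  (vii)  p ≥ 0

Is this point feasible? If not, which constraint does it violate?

not feasible — violates (ii)

Constraint (ii): 5p + 3q = 90, which is not ≤ 56. All other constraints are satisfied.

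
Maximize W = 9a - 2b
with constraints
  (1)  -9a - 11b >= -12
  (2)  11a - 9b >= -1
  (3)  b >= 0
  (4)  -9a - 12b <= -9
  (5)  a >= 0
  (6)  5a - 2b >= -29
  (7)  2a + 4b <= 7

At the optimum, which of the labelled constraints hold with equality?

Feasible corners and W = 9a - 2b:
  (97/202, 141/202) → W = 591/202
  (4/3, 0) → W = 12
  (23/71, 36/71) → W = 135/71
  (1, 0) → W = 9

The maximum is at (4/3, 0). Substituting into each constraint, equality holds for (1) and (3); the remaining constraints have slack.

(1) and (3)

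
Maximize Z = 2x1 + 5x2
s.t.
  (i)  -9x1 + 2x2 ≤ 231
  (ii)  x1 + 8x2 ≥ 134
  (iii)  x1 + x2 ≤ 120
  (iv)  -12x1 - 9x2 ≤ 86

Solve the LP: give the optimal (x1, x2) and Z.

x1 = 9/11, x2 = 1311/11, maximum Z = 6573/11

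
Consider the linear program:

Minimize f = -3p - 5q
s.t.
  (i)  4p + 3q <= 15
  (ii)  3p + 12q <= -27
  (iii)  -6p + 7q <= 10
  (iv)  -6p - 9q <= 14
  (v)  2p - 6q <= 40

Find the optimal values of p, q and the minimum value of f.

p = 87/13, q = -51/13, minimum f = -6/13

Corner points and f = -3p - 5q:
  (87/13, -51/13) → f = -6/13
  (7, -13/3) → f = 2/3
  (5/3, -8/3) → f = 25/3
  (46/9, -134/27) → f = 256/27

The binding constraints are 4p + 3q = 15 and 3p + 12q = -27.
Solving simultaneously gives p = 87/13, q = -51/13.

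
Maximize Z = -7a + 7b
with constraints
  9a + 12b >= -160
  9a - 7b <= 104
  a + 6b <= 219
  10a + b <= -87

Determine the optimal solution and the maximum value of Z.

a = -598/7, b = 2131/42, maximum Z = 5719/6

Vertices and Z = -7a + 7b:
  (-598/7, 2131/42) → Z = 5719/6
  (-884/111, -817/111) → Z = 469/111
  (-741/59, 2277/59) → Z = 21126/59

At the optimal vertex, 9a + 12b = -160 and a + 6b = 219.
Solving simultaneously gives a = -598/7, b = 2131/42.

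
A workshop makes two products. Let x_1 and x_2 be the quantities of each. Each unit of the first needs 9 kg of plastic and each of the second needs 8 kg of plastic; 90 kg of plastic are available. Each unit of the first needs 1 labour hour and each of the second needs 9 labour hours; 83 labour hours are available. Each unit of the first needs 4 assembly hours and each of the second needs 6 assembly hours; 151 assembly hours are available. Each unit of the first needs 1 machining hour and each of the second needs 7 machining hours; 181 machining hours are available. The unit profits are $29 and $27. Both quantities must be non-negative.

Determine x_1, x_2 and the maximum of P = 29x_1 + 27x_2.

x_1 = 2, x_2 = 9, maximum P = 301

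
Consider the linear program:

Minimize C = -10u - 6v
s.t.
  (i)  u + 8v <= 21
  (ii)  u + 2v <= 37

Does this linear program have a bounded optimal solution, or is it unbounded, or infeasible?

From the feasible point (127/3, -8/3), moving in the direction (2, -1) keeps every constraint satisfied while C decreases without bound.

unbounded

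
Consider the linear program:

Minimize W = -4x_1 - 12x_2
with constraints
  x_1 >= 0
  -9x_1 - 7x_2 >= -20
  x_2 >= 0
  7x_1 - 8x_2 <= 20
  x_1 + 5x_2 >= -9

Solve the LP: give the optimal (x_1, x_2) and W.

Corner points and W = -4x_1 - 12x_2:
  (0, 20/7) → W = -240/7
  (0, 0) → W = 0
  (20/9, 0) → W = -80/9

The binding constraints are x_1 = 0 and -9x_1 - 7x_2 = -20.
Solving simultaneously gives x_1 = 0, x_2 = 20/7.

x_1 = 0, x_2 = 20/7, minimum W = -240/7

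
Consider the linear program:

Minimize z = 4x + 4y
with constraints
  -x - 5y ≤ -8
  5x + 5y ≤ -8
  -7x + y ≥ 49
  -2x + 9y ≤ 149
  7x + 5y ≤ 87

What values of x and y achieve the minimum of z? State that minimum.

x = -673/19, y = 165/19, minimum z = -2032/19

Feasible corners and z = 4x + 4y:
  (-79/12, 35/12) → z = -44/3
  (-673/19, 165/19) → z = -2032/19
  (-253/40, 189/40) → z = -32/5
  (-817/55, 729/55) → z = -32/5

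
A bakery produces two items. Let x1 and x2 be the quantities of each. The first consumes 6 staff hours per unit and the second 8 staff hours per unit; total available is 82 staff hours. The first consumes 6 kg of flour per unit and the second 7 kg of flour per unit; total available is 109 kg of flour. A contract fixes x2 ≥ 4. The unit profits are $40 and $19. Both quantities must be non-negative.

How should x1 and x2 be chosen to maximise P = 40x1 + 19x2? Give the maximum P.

Corner points and P = 40x1 + 19x2:
  (0, 41/4) → P = 779/4
  (0, 4) → P = 76
  (25/3, 4) → P = 1228/3

The binding constraints are 6x1 + 8x2 = 82 and x2 = 4.
Solving simultaneously gives x1 = 25/3, x2 = 4.

x1 = 25/3, x2 = 4, maximum P = 1228/3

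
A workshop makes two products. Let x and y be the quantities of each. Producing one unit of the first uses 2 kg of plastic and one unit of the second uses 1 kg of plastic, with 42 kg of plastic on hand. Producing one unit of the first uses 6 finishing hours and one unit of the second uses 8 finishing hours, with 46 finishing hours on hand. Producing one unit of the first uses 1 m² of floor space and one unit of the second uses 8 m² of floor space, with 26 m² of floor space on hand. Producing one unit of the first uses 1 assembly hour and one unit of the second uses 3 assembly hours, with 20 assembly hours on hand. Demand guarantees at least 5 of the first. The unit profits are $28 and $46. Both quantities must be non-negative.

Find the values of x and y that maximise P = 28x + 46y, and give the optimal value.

x = 5, y = 2, maximum P = 232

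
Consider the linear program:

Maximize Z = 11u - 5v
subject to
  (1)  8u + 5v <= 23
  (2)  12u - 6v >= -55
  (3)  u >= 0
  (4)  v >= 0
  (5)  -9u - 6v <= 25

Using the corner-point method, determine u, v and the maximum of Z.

Extreme points and Z = 11u - 5v:
  (0, 23/5) → Z = -23
  (23/8, 0) → Z = 253/8
  (0, 0) → Z = 0

At the optimal vertex, 8u + 5v = 23 and v = 0.
Solving simultaneously gives u = 23/8, v = 0.

u = 23/8, v = 0, maximum Z = 253/8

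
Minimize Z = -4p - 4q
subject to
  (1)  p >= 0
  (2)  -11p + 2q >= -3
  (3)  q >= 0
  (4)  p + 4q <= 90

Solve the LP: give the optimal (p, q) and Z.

p = 96/23, q = 987/46, minimum Z = -2358/23

Vertices and Z = -4p - 4q:
  (0, 0) → Z = 0
  (0, 45/2) → Z = -90
  (3/11, 0) → Z = -12/11
  (96/23, 987/46) → Z = -2358/23

The optimum lies where -11p + 2q = -3 and p + 4q = 90.
Solving simultaneously gives p = 96/23, q = 987/46.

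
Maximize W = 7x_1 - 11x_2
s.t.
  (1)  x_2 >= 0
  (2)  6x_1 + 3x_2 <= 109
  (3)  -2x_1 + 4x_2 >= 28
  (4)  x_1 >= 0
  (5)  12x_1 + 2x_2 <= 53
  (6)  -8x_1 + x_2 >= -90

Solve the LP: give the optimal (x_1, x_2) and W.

x_1 = 3, x_2 = 17/2, maximum W = -145/2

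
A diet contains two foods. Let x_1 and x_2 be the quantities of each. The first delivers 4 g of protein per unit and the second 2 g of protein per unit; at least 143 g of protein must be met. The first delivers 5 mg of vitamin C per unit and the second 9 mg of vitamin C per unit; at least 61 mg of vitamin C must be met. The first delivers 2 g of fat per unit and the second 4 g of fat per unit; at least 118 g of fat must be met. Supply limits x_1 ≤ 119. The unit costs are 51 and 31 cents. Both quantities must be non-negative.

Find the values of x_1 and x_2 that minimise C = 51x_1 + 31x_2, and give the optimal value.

x_1 = 28, x_2 = 31/2, minimum C = 3817/2

Corner points and C = 51x_1 + 31x_2:
  (0, 143/2) → C = 4433/2
  (59, 0) → C = 3009
  (119, 0) → C = 6069
  (28, 31/2) → C = 3817/2
The feasible region is unbounded (it extends along (0, 1)), but C strictly increases along every unbounded feasible direction, so there is no improving ray and the minimum is attained at a vertex.

The optimum lies where 4x_1 + 2x_2 = 143 and 2x_1 + 4x_2 = 118.
Solving simultaneously gives x_1 = 28, x_2 = 31/2.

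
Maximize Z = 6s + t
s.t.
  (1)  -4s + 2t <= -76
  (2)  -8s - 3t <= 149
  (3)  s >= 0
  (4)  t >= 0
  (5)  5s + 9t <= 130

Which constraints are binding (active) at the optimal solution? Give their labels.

(4) and (5)

Vertices and Z = 6s + t:
  (19, 0) → Z = 114
  (472/23, 70/23) → Z = 2902/23
  (26, 0) → Z = 156

The maximum is at (26, 0). Substituting into each constraint, equality holds for (4) and (5); the remaining constraints have slack.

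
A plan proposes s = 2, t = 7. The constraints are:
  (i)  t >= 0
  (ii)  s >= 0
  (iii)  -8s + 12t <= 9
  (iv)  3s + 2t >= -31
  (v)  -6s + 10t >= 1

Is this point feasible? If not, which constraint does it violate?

not feasible — violates (iii)

Constraint (iii): -8s + 12t = 68, which is not ≤ 9. All other constraints are satisfied.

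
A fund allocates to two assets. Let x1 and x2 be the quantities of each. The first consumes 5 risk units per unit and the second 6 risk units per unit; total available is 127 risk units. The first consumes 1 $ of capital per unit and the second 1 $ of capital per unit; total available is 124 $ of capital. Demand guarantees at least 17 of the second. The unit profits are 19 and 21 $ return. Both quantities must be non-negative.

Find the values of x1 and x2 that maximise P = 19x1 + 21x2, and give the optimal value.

Extreme points and P = 19x1 + 21x2:
  (0, 127/6) → P = 889/2
  (0, 17) → P = 357
  (5, 17) → P = 452

x1 = 5, x2 = 17, maximum P = 452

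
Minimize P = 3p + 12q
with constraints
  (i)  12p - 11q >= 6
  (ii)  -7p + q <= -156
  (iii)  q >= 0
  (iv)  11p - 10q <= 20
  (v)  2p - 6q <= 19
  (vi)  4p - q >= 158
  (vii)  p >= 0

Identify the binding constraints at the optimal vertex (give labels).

Corner points and P = 3p + 12q:
  (160, 174) → P = 2568
  (433/8, 117/2) → P = 6915/8
  (1560/29, 1658/29) → P = 24576/29

The minimum is at (1560/29, 1658/29). Substituting into each constraint, equality holds for (iv) and (vi); the remaining constraints have slack.

(iv) and (vi)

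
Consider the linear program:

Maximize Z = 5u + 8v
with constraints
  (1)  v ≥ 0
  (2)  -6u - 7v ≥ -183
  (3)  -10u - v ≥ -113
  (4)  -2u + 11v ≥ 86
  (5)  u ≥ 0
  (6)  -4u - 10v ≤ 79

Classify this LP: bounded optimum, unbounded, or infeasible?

bounded optimum

Feasible corners and Z = 5u + 8v:
  (19/2, 18) → Z = 383/2
  (0, 183/7) → Z = 1464/7
  (1157/112, 543/56) → Z = 14473/112
  (0, 86/11) → Z = 688/11
The feasible region has finitely many vertices and no improving ray; the maximum is 1464/7 at (0, 183/7).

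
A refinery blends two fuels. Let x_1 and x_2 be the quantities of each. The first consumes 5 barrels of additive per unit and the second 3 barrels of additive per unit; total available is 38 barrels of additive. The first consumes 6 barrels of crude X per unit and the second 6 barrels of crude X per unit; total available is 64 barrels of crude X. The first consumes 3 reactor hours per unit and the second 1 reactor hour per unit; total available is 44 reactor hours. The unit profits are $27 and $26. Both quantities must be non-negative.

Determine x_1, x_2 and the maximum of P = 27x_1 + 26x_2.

Feasible corners and P = 27x_1 + 26x_2:
  (0, 0) → P = 0
  (0, 32/3) → P = 832/3
  (38/5, 0) → P = 1026/5
  (3, 23/3) → P = 841/3

At the optimal vertex, 5x_1 + 3x_2 = 38 and 6x_1 + 6x_2 = 64.
Solving simultaneously gives x_1 = 3, x_2 = 23/3.

x_1 = 3, x_2 = 23/3, maximum P = 841/3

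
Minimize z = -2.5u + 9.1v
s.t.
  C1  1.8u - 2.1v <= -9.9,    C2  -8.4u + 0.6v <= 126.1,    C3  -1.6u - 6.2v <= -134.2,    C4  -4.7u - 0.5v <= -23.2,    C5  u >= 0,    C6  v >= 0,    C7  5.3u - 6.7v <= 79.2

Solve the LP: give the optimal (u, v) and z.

The feasible region is unbounded (it extends along (1, 14), (7, 6)), but z strictly increases along every unbounded feasible direction, so there is no improving ray and the minimum is attained at a vertex.

u = 167/11, v = 195/11, minimum z = 1357/11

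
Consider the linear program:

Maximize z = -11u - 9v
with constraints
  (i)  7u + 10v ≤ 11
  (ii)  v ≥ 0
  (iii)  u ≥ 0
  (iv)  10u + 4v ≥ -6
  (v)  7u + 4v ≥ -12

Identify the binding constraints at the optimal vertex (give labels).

Extreme points and z = -11u - 9v:
  (11/7, 0) → z = -121/7
  (0, 11/10) → z = -99/10
  (0, 0) → z = 0

The maximum is at (0, 0). Substituting into each constraint, equality holds for (ii) and (iii); the remaining constraints have slack.

(ii) and (iii)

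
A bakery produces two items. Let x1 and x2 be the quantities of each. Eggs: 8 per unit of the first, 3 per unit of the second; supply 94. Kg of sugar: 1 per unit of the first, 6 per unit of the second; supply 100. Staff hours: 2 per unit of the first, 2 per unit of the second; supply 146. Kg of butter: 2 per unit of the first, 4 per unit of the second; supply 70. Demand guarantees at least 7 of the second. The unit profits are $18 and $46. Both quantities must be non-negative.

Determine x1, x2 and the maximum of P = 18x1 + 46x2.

x1 = 5/2, x2 = 65/4, maximum P = 1585/2

Extreme points and P = 18x1 + 46x2:
  (0, 50/3) → P = 2300/3
  (0, 7) → P = 322
  (83/13, 186/13) → P = 10050/13
  (73/8, 7) → P = 1945/4
  (5/2, 65/4) → P = 1585/2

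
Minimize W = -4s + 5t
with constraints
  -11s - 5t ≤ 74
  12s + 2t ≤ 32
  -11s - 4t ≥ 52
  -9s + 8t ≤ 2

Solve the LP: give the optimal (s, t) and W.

Corner points and W = -4s + 5t:
  (36/11, -22) → W = -1354/11
  (-86/19, -92/19) → W = -116/19
  (-106/31, -223/62) → W = -267/62

The optimum lies where -11s - 5t = 74 and -11s - 4t = 52.
Solving simultaneously gives s = 36/11, t = -22.

s = 36/11, t = -22, minimum W = -1354/11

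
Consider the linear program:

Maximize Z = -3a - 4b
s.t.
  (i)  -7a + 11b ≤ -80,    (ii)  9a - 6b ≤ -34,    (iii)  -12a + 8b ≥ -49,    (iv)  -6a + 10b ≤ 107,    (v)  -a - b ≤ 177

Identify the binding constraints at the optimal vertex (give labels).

Vertices and Z = -3a - 4b:
  (-854/57, -958/57) → Z = 6394/57
  (-1867/18, -1319/18) → Z = 10877/18
  (-1096/15, -1559/15) → Z = 9524/15

The maximum is at (-1096/15, -1559/15). Substituting into each constraint, equality holds for (ii) and (v); the remaining constraints have slack.

(ii) and (v)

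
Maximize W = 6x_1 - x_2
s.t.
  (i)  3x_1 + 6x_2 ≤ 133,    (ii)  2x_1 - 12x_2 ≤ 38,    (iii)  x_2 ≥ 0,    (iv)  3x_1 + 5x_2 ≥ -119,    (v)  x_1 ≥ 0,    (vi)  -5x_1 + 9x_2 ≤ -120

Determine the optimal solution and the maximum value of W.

Corner points and W = 6x_1 - x_2:
  (38, 19/6) → W = 1349/6
  (639/19, 305/57) → W = 11197/57
  (183/7, 25/21) → W = 467/3

x_1 = 38, x_2 = 19/6, maximum W = 1349/6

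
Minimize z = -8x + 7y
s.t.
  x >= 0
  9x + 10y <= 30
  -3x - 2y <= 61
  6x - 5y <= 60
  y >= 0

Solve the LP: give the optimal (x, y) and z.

Vertices and z = -8x + 7y:
  (0, 3) → z = 21
  (0, 0) → z = 0
  (10/3, 0) → z = -80/3

The binding constraints are 9x + 10y = 30 and y = 0.
Solving simultaneously gives x = 10/3, y = 0.

x = 10/3, y = 0, minimum z = -80/3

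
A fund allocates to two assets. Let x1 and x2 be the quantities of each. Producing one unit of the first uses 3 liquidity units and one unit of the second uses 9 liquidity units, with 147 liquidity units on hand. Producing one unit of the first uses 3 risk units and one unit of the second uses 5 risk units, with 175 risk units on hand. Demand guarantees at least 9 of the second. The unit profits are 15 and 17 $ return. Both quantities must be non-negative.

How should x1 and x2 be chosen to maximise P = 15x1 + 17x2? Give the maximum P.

Corner points and P = 15x1 + 17x2:
  (0, 49/3) → P = 833/3
  (0, 9) → P = 153
  (22, 9) → P = 483

x1 = 22, x2 = 9, maximum P = 483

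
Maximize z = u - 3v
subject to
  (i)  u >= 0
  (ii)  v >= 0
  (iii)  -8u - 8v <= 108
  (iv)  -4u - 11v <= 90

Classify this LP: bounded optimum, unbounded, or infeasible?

unbounded

From the feasible point (0, 0), moving in the direction (1, 0) keeps every constraint satisfied while z increases without bound.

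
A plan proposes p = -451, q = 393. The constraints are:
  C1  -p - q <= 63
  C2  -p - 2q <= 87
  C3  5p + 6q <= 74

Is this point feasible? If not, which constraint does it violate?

Constraint C3: 5p + 6q = 103, which is not ≤ 74. All other constraints are satisfied.

not feasible — violates C3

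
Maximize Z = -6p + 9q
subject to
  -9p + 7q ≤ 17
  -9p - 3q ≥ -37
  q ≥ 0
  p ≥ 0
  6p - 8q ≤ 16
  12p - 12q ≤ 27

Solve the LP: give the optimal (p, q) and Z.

The binding constraints are -9p + 7q = 17 and -9p - 3q = -37.
Solving simultaneously gives p = 104/45, q = 27/5.

p = 104/45, q = 27/5, maximum Z = 521/15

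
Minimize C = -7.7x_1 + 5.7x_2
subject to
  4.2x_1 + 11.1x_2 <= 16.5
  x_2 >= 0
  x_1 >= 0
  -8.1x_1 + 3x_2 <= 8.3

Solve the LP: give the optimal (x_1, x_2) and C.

x_1 = 55/14, x_2 = 0, minimum C = -121/4

Corner points and C = -7.7x_1 + 5.7x_2:
  (55/14, 0) → C = -121/4
  (0, 55/37) → C = 627/74
  (0, 0) → C = 0

The optimum lies where 4.2x_1 + 11.1x_2 = 16.5 and x_2 = 0.
Solving simultaneously gives x_1 = 55/14, x_2 = 0.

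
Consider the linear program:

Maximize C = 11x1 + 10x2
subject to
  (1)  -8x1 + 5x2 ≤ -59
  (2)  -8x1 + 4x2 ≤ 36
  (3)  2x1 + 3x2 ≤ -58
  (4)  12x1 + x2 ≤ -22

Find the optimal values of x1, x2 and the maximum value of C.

x1 = -4/17, x2 = -326/17, maximum C = -3304/17

Vertices and C = 11x1 + 10x2:
  (-52, -95) → C = -1522
  (-113/34, -291/17) → C = -7063/34
  (-4/17, -326/17) → C = -3304/17
The feasible region is unbounded (it extends along (1, -12), (-1, -2)), but C strictly decreases along every unbounded feasible direction, so there is no improving ray and the maximum is attained at a vertex.

The binding constraints are 2x1 + 3x2 = -58 and 12x1 + x2 = -22.
Solving simultaneously gives x1 = -4/17, x2 = -326/17.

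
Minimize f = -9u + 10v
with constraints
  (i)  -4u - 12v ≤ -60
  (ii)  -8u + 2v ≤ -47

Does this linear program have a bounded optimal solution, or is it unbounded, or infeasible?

From the feasible point (171/26, 73/26), moving in the direction (12, -4) keeps every constraint satisfied while f decreases without bound.

unbounded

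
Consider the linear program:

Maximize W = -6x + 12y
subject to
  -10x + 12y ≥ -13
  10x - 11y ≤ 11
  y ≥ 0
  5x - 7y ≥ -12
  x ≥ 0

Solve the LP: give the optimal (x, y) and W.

x = 209/15, y = 35/3, maximum W = 282/5

Feasible corners and W = -6x + 12y:
  (11/10, 0) → W = -33/5
  (209/15, 35/3) → W = 282/5
  (0, 0) → W = 0
  (0, 12/7) → W = 144/7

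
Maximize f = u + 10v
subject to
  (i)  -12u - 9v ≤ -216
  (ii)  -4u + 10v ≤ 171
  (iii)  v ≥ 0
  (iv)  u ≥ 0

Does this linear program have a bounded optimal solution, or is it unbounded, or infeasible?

From the feasible point (207/52, 243/13), moving in the direction (10, 4) keeps every constraint satisfied while f increases without bound.

unbounded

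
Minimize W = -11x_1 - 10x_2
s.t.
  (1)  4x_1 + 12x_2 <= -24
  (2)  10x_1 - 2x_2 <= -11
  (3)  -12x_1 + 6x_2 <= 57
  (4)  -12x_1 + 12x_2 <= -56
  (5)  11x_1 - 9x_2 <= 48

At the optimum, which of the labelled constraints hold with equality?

Corner points and W = -11x_1 - 10x_2:
  (-61/24, -173/24) → W = 2401/24
  (-195/68, -601/68) → W = 8155/68
  (-85/6, -113/6) → W = 2065/6
  (-267/14, -401/14) → W = 6947/14

The minimum is at (-61/24, -173/24). Substituting into each constraint, equality holds for (2) and (4); the remaining constraints have slack.

(2) and (4)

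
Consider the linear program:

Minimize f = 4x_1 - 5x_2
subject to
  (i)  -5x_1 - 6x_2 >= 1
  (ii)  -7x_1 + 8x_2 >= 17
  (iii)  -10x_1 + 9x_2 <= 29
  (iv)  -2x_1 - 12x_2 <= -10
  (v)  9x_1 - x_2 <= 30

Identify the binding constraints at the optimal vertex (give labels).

(i) and (iii)

Vertices and f = 4x_1 - 5x_2:
  (-61/35, 9/7) → f = -67/5
  (-3/2, 13/12) → f = -137/12
  (-43/23, 79/69) → f = -911/69

The minimum is at (-61/35, 9/7). Substituting into each constraint, equality holds for (i) and (iii); the remaining constraints have slack.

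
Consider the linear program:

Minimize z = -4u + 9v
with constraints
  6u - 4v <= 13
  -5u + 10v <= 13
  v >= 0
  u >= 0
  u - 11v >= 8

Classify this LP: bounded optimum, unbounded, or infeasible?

infeasible

The boundaries 6u - 4v = 13 and -5u + 10v = 13 meet at (91/20, 143/40), but that point violates u - 11v ≥ 8. Every candidate vertex is excluded by some other constraint, so the feasible region is empty.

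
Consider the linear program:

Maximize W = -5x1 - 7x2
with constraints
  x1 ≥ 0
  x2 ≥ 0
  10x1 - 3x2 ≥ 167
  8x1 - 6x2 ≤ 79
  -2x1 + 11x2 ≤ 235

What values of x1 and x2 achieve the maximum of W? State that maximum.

Corner points and W = -5x1 - 7x2:
  (85/4, 91/6) → W = -2549/12
  (1271/52, 671/26) → W = -15749/52
  (2279/76, 1019/38) → W = -25661/76

The binding constraints are 10x1 - 3x2 = 167 and 8x1 - 6x2 = 79.
Solving simultaneously gives x1 = 85/4, x2 = 91/6.

x1 = 85/4, x2 = 91/6, maximum W = -2549/12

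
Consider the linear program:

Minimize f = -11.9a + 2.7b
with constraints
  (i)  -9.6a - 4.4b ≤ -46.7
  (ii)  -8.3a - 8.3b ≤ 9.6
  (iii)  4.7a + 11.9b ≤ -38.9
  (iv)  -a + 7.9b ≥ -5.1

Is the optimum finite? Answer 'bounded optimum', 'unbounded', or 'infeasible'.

infeasible

The boundaries -9.6a - 4.4b = -46.7 and -8.3a - 8.3b = 9.6 meet at (42985/4316, -47977/4316), but that point violates -a + 7.9b ≥ -5.1. Every candidate vertex is excluded by some other constraint, so the feasible region is empty.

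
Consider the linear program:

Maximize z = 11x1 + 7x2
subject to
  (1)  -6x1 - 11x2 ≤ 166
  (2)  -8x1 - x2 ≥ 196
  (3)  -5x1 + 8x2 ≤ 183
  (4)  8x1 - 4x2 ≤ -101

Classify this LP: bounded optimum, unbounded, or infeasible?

Feasible corners and z = 11x1 + 7x2:
  (-995/41, -76/41) → z = -11477/41
  (-3341/103, 268/103) → z = -34875/103
  (-1751/69, 484/69) → z = -5291/23
The feasible region has finitely many vertices and no improving ray; the maximum is -5291/23 at (-1751/69, 484/69).

bounded optimum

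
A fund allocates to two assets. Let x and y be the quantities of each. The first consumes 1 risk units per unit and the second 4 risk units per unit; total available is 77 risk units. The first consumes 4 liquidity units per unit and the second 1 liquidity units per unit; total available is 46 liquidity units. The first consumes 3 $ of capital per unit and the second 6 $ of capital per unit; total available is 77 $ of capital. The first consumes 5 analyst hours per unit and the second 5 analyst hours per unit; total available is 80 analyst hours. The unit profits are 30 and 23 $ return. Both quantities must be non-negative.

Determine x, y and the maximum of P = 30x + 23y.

x = 10, y = 6, maximum P = 438

At the optimal vertex, 4x + y = 46 and 5x + 5y = 80.
Solving simultaneously gives x = 10, y = 6.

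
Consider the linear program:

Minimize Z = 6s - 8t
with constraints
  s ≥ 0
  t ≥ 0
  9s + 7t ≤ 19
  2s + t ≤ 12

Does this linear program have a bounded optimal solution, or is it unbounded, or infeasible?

bounded optimum

Feasible corners and Z = 6s - 8t:
  (0, 0) → Z = 0
  (0, 19/7) → Z = -152/7
  (19/9, 0) → Z = 38/3
The feasible region has finitely many vertices and no improving ray; the minimum is -152/7 at (0, 19/7).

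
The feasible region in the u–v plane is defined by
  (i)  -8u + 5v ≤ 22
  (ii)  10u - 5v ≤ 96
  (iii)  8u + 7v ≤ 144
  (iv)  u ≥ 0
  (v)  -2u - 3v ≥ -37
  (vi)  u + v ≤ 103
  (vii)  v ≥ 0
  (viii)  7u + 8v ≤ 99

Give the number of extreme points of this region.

Intersecting each pair of boundary lines and keeping only the points that satisfy every inequality leaves:
  (0, 22/5)
  (29/9, 86/9)
  (48/5, 0)
  (1263/115, 318/115)
  (0, 0)

5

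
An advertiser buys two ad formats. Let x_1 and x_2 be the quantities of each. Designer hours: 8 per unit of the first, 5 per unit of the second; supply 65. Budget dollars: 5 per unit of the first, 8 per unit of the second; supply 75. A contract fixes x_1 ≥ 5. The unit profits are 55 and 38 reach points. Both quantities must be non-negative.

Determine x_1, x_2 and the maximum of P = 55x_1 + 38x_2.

Corner points and P = 55x_1 + 38x_2:
  (65/8, 0) → P = 3575/8
  (5, 0) → P = 275
  (5, 5) → P = 465

The optimum lies where 8x_1 + 5x_2 = 65 and x_1 = 5.
Solving simultaneously gives x_1 = 5, x_2 = 5.

x_1 = 5, x_2 = 5, maximum P = 465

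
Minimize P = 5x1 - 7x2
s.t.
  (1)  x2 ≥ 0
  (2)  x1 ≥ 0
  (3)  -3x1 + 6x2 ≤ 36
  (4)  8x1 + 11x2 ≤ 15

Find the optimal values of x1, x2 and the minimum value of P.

x1 = 0, x2 = 15/11, minimum P = -105/11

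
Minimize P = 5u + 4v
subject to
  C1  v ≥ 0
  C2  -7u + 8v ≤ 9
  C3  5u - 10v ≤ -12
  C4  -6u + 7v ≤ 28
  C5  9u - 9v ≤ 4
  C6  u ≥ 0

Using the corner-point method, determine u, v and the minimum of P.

u = 1/5, v = 13/10, minimum P = 31/5

Vertices and P = 5u + 4v:
  (1/5, 13/10) → P = 31/5
  (113/9, 109/9) → P = 1001/9
  (148/45, 128/45) → P = 1252/45

At the optimal vertex, -7u + 8v = 9 and 5u - 10v = -12.
Solving simultaneously gives u = 1/5, v = 13/10.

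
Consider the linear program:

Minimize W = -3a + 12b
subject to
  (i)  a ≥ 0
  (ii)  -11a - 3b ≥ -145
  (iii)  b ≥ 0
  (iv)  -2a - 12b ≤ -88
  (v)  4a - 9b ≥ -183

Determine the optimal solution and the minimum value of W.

a = 82/7, b = 113/21, minimum W = 206/7

Extreme points and W = -3a + 12b:
  (0, 22/3) → W = 88
  (0, 61/3) → W = 244
  (82/7, 113/21) → W = 206/7
  (252/37, 2593/111) → W = 9616/37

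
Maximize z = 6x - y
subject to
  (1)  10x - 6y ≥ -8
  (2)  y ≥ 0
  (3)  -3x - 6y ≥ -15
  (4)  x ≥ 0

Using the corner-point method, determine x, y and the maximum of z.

x = 5, y = 0, maximum z = 30

Corner points and z = 6x - y:
  (7/13, 29/13) → z = 1
  (0, 4/3) → z = -4/3
  (5, 0) → z = 30
  (0, 0) → z = 0

The binding constraints are y = 0 and -3x - 6y = -15.
Solving simultaneously gives x = 5, y = 0.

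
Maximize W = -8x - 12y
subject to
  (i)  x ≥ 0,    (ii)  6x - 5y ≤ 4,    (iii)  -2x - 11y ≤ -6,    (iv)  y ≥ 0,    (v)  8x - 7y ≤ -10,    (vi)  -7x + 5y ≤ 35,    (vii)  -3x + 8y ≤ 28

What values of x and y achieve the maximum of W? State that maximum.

Extreme points and W = -8x - 12y:
  (0, 10/7) → W = -120/7
  (0, 7/2) → W = -42
  (116/43, 194/43) → W = -3256/43

The binding constraints are x = 0 and 8x - 7y = -10.
Solving simultaneously gives x = 0, y = 10/7.

x = 0, y = 10/7, maximum W = -120/7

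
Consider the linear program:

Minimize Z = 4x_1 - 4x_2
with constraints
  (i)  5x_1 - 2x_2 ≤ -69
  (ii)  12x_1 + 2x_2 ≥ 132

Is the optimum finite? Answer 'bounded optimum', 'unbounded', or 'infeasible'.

From the feasible point (63/17, 744/17), moving in the direction (2, 5) keeps every constraint satisfied while Z decreases without bound.

unbounded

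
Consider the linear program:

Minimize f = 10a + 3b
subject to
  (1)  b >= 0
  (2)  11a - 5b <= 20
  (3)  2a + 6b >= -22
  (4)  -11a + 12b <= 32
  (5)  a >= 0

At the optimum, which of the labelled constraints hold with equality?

(1) and (5)

Extreme points and f = 10a + 3b:
  (20/11, 0) → f = 200/11
  (0, 0) → f = 0
  (400/77, 52/7) → f = 5716/77
  (0, 8/3) → f = 8

The minimum is at (0, 0). Substituting into each constraint, equality holds for (1) and (5); the remaining constraints have slack.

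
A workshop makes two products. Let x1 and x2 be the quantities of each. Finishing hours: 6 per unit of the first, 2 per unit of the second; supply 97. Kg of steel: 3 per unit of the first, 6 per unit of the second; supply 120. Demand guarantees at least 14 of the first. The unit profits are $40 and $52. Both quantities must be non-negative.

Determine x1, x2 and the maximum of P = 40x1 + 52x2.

x1 = 14, x2 = 13/2, maximum P = 898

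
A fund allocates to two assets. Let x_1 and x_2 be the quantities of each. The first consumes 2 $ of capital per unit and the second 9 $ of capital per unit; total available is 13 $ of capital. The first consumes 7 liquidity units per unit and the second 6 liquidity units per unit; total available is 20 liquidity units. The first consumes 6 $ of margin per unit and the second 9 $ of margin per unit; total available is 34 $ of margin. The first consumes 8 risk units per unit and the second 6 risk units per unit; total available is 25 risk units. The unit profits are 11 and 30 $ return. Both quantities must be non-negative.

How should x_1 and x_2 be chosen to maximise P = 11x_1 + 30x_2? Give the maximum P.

Extreme points and P = 11x_1 + 30x_2:
  (0, 0) → P = 0
  (0, 13/9) → P = 130/3
  (20/7, 0) → P = 220/7
  (2, 1) → P = 52

The optimum lies where 2x_1 + 9x_2 = 13 and 7x_1 + 6x_2 = 20.
Solving simultaneously gives x_1 = 2, x_2 = 1.

x_1 = 2, x_2 = 1, maximum P = 52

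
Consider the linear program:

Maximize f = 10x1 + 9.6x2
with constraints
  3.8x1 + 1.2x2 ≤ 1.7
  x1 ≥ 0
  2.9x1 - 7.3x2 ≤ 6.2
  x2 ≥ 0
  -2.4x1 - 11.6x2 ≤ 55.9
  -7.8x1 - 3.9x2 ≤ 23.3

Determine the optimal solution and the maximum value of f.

x1 = 0, x2 = 17/12, maximum f = 68/5

At the optimal vertex, 3.8x1 + 1.2x2 = 1.7 and x1 = 0.
Solving simultaneously gives x1 = 0, x2 = 17/12.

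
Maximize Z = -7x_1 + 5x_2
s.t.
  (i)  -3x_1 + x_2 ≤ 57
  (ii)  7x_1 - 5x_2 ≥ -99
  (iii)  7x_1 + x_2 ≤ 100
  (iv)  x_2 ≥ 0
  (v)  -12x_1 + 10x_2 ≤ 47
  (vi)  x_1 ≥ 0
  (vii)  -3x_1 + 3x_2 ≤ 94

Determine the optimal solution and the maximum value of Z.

Feasible corners and Z = -7x_1 + 5x_2:
  (100/7, 0) → Z = -100
  (953/82, 1529/82) → Z = 487/41
  (0, 0) → Z = 0
  (0, 47/10) → Z = 47/2

x_1 = 0, x_2 = 47/10, maximum Z = 47/2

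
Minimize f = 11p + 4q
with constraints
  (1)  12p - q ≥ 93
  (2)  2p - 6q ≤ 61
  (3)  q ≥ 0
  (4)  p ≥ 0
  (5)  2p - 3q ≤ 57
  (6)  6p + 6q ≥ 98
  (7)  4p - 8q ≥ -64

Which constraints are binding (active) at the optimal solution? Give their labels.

(1) and (6)

Extreme points and f = 11p + 4q:
  (328/39, 103/13) → f = 4844/39
  (202/23, 285/23) → f = 3362/23
  (57/2, 0) → f = 627/2
  (49/3, 0) → f = 539/3
  (162, 89) → f = 2138

The minimum is at (328/39, 103/13). Substituting into each constraint, equality holds for (1) and (6); the remaining constraints have slack.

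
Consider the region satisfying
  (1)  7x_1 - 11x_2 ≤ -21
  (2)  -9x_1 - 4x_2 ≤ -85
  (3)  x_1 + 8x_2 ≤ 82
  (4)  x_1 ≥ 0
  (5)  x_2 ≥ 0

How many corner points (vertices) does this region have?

3

Of the 10 pairwise boundary intersections, those satisfying every inequality are:
  (851/127, 784/127)
  (734/67, 595/67)
  (88/17, 653/68)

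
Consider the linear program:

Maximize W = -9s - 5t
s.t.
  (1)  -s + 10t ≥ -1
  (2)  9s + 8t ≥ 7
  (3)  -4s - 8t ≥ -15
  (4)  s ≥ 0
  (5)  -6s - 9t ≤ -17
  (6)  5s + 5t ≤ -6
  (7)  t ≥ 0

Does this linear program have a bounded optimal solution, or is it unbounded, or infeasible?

infeasible

The boundaries -s + 10t = -1 and -4s - 8t = -15 meet at (79/24, 11/48), but that point violates 5s + 5t ≤ -6. Every candidate vertex is excluded by some other constraint, so the feasible region is empty.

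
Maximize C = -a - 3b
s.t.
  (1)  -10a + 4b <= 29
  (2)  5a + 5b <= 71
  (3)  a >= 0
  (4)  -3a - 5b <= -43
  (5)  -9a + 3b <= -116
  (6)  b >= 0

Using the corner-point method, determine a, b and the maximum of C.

Feasible corners and C = -a - 3b:
  (14, 1/5) → C = -73/5
  (793/60, 59/60) → C = -97/6
  (709/54, 13/18) → C = -413/27

a = 14, b = 1/5, maximum C = -73/5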